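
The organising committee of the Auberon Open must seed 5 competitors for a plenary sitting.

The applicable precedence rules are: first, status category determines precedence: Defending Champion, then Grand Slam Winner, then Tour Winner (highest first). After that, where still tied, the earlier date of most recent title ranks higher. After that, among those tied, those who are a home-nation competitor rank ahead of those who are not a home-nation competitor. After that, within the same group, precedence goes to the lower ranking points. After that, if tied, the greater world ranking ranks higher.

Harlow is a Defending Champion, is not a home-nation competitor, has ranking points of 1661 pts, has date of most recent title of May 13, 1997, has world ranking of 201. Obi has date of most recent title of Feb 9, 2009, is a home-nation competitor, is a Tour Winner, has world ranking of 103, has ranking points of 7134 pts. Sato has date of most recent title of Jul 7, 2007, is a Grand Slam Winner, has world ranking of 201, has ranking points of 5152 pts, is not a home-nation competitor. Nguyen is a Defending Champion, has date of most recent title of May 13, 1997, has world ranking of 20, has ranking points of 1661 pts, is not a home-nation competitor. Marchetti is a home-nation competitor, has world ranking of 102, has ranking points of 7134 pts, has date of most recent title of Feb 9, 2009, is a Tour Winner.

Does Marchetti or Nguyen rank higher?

By status category: Harlow and Nguyen (Defending Champion); then Sato (Grand Slam Winner); then Obi and Marchetti (Tour Winner).
Harlow and Nguyen both have date of most recent title May 13, 1997, so the next rule applies.
Harlow and Nguyen are each not a home-nation competitor, so the next rule applies.
Harlow and Nguyen both have ranking points 1661 pts, so the next rule applies.
Among Harlow and Nguyen, by world ranking (higher first): Harlow (201) before Nguyen (20).
Obi and Marchetti both have date of most recent title Feb 9, 2009, so the next rule applies.
Obi and Marchetti are each a home-nation competitor, so the next rule applies.
Obi and Marchetti both have ranking points 7134 pts, so the next rule applies.
Among Obi and Marchetti, by world ranking (higher first): Obi (103) before Marchetti (102).
So Nguyen takes precedence.

Nguyen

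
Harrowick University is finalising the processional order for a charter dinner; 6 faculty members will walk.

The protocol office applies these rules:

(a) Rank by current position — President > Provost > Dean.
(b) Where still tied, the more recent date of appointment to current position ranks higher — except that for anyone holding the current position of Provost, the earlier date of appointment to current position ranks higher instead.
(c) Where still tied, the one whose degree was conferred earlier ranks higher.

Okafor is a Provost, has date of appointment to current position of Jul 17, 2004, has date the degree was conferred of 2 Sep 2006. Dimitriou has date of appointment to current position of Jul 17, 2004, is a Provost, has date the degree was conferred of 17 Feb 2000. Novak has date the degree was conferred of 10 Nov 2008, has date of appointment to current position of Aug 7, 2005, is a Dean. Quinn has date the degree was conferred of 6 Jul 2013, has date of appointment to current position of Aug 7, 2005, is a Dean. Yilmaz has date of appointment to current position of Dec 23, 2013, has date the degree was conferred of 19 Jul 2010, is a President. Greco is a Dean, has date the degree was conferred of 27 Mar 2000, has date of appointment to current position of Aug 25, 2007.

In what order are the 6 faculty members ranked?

Yilmaz, Dimitriou, Okafor, Greco, Novak, Quinn

By current position: Yilmaz (President); then Dimitriou and Okafor (Provost); then Greco, Novak and Quinn (Dean).
Dimitriou and Okafor both have date of appointment to current position Jul 17, 2004, so the next rule applies.
Among Dimitriou and Okafor, by date the degree was conferred (earlier first): Dimitriou (17 Feb 2000) before Okafor (2 Sep 2006).
Among Greco, Novak and Quinn, by date of appointment to current position (later first): Greco (Aug 25, 2007) before Novak and Quinn (Aug 7, 2005).
Among Novak and Quinn, by date the degree was conferred (earlier first): Novak (10 Nov 2008) before Quinn (6 Jul 2013).
Full order: Yilmaz, Dimitriou, Okafor, Greco, Novak, Quinn.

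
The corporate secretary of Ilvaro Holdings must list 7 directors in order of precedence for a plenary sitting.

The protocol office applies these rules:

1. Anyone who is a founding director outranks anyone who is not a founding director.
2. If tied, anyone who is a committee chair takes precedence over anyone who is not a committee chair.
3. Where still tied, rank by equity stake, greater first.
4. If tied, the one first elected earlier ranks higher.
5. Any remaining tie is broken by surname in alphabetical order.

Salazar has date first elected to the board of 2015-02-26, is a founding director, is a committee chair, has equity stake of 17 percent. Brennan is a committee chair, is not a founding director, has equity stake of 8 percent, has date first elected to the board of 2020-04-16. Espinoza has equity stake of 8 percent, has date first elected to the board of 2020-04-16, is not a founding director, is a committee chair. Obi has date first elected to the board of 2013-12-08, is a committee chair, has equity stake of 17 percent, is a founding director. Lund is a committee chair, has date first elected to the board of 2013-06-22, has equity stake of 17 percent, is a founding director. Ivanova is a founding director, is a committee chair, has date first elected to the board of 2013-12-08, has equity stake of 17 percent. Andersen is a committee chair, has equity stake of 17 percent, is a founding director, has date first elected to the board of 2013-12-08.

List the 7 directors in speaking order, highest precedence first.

By the first rule: Lund, Andersen, Ivanova, Obi and Salazar (each a founding director); then Brennan and Espinoza (both not a founding director).
Lund, Andersen, Ivanova, Obi and Salazar are each a committee chair, so the next rule applies.
Lund, Andersen, Ivanova, Obi and Salazar all have equity stake 17 percent, so the next rule applies.
Among Lund, Andersen, Ivanova, Obi and Salazar, by date first elected to the board (earlier first): Lund (2013-06-22) before Andersen, Ivanova and Obi (2013-12-08) before Salazar (2015-02-26).
Among Andersen, Ivanova and Obi, alphabetically by surname: Andersen before Ivanova before Obi.
Brennan and Espinoza are each a committee chair, so the next rule applies.
Brennan and Espinoza both have equity stake 8 percent, so the next rule applies.
Brennan and Espinoza both have date first elected to the board 2020-04-16, so the next rule applies.
Among Brennan and Espinoza, alphabetically by surname: Brennan before Espinoza.
Full order: Lund, Andersen, Ivanova, Obi, Salazar, Brennan, Espinoza.

Lund, Andersen, Ivanova, Obi, Salazar, Brennan, Espinoza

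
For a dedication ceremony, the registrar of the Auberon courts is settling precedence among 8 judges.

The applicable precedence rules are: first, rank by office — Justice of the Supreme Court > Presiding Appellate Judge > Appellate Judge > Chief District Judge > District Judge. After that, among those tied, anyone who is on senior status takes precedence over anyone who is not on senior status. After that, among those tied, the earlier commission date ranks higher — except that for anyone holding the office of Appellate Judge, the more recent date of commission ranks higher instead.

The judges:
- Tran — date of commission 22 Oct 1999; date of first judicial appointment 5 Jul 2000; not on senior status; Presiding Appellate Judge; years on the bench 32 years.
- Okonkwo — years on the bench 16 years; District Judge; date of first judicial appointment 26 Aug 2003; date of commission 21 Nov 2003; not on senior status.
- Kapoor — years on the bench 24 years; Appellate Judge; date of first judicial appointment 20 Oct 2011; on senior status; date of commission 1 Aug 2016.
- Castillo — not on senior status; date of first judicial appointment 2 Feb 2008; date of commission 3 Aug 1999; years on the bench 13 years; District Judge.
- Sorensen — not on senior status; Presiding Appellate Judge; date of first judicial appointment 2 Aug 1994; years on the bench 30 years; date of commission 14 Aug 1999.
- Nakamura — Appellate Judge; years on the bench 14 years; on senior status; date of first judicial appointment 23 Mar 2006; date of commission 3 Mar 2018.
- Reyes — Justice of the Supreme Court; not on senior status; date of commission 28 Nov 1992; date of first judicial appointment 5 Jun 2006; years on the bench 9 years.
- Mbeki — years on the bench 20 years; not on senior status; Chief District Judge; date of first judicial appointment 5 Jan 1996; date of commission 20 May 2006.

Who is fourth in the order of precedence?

By office: Reyes (Justice of the Supreme Court); then Sorensen and Tran (Presiding Appellate Judge); then Nakamura and Kapoor (Appellate Judge); then Mbeki (Chief District Judge); then Castillo and Okonkwo (District Judge).
Sorensen and Tran are each not on senior status, so the next rule applies.
Among Sorensen and Tran, by date of commission (earlier first): Sorensen (14 Aug 1999) before Tran (22 Oct 1999).
Nakamura and Kapoor are each on senior status, so the next rule applies.
Among Nakamura and Kapoor, by date of commission (later first) (reversed rule for this group): Nakamura (3 Mar 2018) before Kapoor (1 Aug 2016).
Castillo and Okonkwo are each not on senior status, so the next rule applies.
Among Castillo and Okonkwo, by date of commission (earlier first): Castillo (3 Aug 1999) before Okonkwo (21 Nov 2003).
Order: Reyes, Sorensen, Tran, Nakamura, Kapoor, Mbeki, Castillo, Okonkwo.

Nakamura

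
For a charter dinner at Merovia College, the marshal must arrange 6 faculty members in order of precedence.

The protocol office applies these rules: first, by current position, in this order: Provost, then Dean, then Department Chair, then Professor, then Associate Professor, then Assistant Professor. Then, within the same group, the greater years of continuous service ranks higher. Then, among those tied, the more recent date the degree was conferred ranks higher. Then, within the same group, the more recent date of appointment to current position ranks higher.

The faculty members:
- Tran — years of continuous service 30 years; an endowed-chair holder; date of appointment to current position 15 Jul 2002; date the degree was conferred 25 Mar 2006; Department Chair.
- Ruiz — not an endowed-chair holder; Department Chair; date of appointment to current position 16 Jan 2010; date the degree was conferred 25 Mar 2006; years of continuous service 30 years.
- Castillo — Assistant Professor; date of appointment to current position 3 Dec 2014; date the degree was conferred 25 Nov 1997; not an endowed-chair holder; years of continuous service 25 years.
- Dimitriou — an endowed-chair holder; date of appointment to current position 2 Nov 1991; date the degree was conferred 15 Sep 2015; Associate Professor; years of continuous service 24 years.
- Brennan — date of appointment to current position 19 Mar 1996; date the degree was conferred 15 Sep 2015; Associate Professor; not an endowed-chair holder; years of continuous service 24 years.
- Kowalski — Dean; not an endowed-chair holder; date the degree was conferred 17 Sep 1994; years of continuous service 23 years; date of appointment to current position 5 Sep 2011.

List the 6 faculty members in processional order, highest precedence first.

Kowalski, Ruiz, Tran, Brennan, Dimitriou, Castillo

By current position: Kowalski (Dean); then Ruiz and Tran (Department Chair); then Brennan and Dimitriou (Associate Professor); then Castillo (Assistant Professor).
Ruiz and Tran both have years of continuous service 30 years, so the next rule applies.
Ruiz and Tran both have date the degree was conferred 25 Mar 2006, so the next rule applies.
Among Ruiz and Tran, by date of appointment to current position (later first): Ruiz (16 Jan 2010) before Tran (15 Jul 2002).
Brennan and Dimitriou both have years of continuous service 24 years, so the next rule applies.
Brennan and Dimitriou both have date the degree was conferred 15 Sep 2015, so the next rule applies.
Among Brennan and Dimitriou, by date of appointment to current position (later first): Brennan (19 Mar 1996) before Dimitriou (2 Nov 1991).
Full order: Kowalski, Ruiz, Tran, Brennan, Dimitriou, Castillo.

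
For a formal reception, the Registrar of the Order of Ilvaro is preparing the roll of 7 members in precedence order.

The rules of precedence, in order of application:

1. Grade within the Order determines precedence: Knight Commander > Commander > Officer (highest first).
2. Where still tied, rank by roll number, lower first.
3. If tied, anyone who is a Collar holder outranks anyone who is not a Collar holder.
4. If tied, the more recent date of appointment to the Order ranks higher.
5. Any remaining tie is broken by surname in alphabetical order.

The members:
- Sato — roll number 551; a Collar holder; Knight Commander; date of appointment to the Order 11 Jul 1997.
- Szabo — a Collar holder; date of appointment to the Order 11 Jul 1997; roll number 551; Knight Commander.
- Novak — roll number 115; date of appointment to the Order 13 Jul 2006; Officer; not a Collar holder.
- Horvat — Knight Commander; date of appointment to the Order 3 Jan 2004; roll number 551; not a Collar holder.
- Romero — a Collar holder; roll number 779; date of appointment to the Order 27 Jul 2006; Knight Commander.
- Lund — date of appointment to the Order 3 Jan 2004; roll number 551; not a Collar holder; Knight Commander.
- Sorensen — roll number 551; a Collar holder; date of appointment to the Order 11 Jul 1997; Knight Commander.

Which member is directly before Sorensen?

By grade within the Order: Sato, Sorensen, Szabo, Horvat, Lund and Romero (Knight Commander); then Novak (Officer).
Among Sato, Sorensen, Szabo, Horvat, Lund and Romero, by roll number (lower first): Sato, Sorensen, Szabo, Horvat and Lund (551) before Romero (779).
Among Sato, Sorensen, Szabo, Horvat and Lund, a Collar holder before not a Collar holder: Sato, Sorensen and Szabo (a Collar holder) before Horvat and Lund (not a Collar holder).
Sato, Sorensen and Szabo all have date of appointment to the Order 11 Jul 1997, so the next rule applies.
Among Sato, Sorensen and Szabo, alphabetically by surname: Sato before Sorensen before Szabo.
Horvat and Lund both have date of appointment to the Order 3 Jan 2004, so the next rule applies.
Among Horvat and Lund, alphabetically by surname: Horvat before Lund.
Order: Sato, Sorensen, Szabo, Horvat, Lund, Romero, Novak.

Sato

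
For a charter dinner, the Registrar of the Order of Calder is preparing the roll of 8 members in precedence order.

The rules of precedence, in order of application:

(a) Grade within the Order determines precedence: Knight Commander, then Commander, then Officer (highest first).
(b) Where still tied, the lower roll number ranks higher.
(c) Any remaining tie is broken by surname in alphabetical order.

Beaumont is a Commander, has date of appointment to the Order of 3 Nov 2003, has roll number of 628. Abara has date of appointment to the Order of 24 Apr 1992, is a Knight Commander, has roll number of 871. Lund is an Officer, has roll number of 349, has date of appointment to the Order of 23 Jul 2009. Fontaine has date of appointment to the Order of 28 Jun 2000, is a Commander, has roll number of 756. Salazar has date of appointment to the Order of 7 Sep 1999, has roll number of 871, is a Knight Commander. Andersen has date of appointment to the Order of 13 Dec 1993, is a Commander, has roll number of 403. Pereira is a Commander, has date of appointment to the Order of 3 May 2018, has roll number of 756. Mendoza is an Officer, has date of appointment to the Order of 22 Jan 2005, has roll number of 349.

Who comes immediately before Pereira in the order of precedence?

Fontaine

By grade within the Order: Abara and Salazar (Knight Commander); then Andersen, Beaumont, Fontaine and Pereira (Commander); then Lund and Mendoza (Officer).
Abara and Salazar both have roll number 871, so the next rule applies.
Among Abara and Salazar, alphabetically by surname: Abara before Salazar.
Among Andersen, Beaumont, Fontaine and Pereira, by roll number (lower first): Andersen (403) before Beaumont (628) before Fontaine and Pereira (756).
Among Fontaine and Pereira, alphabetically by surname: Fontaine before Pereira.
Lund and Mendoza both have roll number 349, so the next rule applies.
Among Lund and Mendoza, alphabetically by surname: Lund before Mendoza.
Order: Abara, Salazar, Andersen, Beaumont, Fontaine, Pereira, Lund, Mendoza.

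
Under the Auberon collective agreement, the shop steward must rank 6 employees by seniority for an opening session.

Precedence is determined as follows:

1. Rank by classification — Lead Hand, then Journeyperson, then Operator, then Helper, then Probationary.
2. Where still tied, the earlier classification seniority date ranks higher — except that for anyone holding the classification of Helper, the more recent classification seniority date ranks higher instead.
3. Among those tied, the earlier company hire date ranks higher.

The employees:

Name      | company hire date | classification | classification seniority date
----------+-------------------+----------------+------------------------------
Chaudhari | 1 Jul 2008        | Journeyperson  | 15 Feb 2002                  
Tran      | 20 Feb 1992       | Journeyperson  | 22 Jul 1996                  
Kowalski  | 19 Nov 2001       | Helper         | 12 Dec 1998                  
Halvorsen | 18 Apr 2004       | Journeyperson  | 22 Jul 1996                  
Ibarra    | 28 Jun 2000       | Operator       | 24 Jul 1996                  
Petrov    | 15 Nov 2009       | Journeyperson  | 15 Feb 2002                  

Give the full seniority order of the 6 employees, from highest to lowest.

By classification: Tran, Halvorsen, Chaudhari and Petrov (Journeyperson); then Ibarra (Operator); then Kowalski (Helper).
Among Tran, Halvorsen, Chaudhari and Petrov, by classification seniority date (earlier first): Tran and Halvorsen (22 Jul 1996) before Chaudhari and Petrov (15 Feb 2002).
Among Tran and Halvorsen, by company hire date (earlier first): Tran (20 Feb 1992) before Halvorsen (18 Apr 2004).
Among Chaudhari and Petrov, by company hire date (earlier first): Chaudhari (1 Jul 2008) before Petrov (15 Nov 2009).
Full order: Tran, Halvorsen, Chaudhari, Petrov, Ibarra, Kowalski.

Tran, Halvorsen, Chaudhari, Petrov, Ibarra, Kowalski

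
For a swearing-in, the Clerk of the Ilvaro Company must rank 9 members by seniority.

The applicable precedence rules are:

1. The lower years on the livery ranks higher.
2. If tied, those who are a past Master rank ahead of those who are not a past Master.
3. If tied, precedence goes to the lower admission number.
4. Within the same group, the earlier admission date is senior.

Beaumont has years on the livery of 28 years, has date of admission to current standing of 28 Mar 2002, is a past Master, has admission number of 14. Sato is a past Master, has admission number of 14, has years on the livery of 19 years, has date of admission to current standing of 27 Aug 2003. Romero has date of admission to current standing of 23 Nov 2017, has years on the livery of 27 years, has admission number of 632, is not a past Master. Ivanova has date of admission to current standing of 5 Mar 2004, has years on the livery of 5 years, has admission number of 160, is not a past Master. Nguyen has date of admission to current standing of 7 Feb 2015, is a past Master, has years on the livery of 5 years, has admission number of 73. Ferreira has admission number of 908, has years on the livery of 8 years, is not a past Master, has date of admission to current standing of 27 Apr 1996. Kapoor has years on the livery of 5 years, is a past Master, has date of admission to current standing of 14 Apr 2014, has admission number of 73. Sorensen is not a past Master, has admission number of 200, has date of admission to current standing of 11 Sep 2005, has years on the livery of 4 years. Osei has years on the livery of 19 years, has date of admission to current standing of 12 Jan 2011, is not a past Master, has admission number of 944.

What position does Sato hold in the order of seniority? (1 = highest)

6

By years on the livery (lower first): Sorensen (4 years); then Kapoor, Nguyen and Ivanova (each 5 years); then Ferreira (8 years); then Sato and Osei (both 19 years); then Romero (27 years); then Beaumont (28 years).
Among Kapoor, Nguyen and Ivanova, a past Master before not a past Master: Kapoor and Nguyen (a past Master) before Ivanova (not a past Master).
Kapoor and Nguyen both have admission number 73, so the next rule applies.
Among Kapoor and Nguyen, by date of admission to current standing (earlier first): Kapoor (14 Apr 2014) before Nguyen (7 Feb 2015).
Among Sato and Osei, a past Master before not a past Master: Sato (a past Master) before Osei (not a past Master).
Order: Sorensen, Kapoor, Nguyen, Ivanova, Ferreira, Sato, Osei, Romero, Beaumont. So position 6.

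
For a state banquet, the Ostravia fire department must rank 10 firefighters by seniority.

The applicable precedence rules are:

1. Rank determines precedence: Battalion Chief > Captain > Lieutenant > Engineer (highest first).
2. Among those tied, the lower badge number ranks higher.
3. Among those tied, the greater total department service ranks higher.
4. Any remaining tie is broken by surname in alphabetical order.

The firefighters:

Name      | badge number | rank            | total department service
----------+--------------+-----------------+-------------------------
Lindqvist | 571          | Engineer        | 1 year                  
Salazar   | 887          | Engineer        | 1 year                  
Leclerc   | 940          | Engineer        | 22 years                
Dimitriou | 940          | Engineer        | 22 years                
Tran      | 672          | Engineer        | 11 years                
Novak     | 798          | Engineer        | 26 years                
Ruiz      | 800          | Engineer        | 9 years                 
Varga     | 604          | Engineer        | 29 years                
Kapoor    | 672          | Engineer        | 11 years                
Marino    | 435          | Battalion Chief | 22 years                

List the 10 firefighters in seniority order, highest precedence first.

Marino, Lindqvist, Varga, Kapoor, Tran, Novak, Ruiz, Salazar, Dimitriou, Leclerc

By rank: Marino (Battalion Chief); then Lindqvist, Varga, Kapoor, Tran, Novak, Ruiz, Salazar, Dimitriou and Leclerc (Engineer).
Among Lindqvist, Varga, Kapoor, Tran, Novak, Ruiz, Salazar, Dimitriou and Leclerc, by badge number (lower first): Lindqvist (571) before Varga (604) before Kapoor and Tran (672) before Novak (798) before Ruiz (800) before Salazar (887) before Dimitriou and Leclerc (940).
Kapoor and Tran both have total department service 11 years, so the next rule applies.
Among Kapoor and Tran, alphabetically by surname: Kapoor before Tran.
Dimitriou and Leclerc both have total department service 22 years, so the next rule applies.
Among Dimitriou and Leclerc, alphabetically by surname: Dimitriou before Leclerc.
Full order: Marino, Lindqvist, Varga, Kapoor, Tran, Novak, Ruiz, Salazar, Dimitriou, Leclerc.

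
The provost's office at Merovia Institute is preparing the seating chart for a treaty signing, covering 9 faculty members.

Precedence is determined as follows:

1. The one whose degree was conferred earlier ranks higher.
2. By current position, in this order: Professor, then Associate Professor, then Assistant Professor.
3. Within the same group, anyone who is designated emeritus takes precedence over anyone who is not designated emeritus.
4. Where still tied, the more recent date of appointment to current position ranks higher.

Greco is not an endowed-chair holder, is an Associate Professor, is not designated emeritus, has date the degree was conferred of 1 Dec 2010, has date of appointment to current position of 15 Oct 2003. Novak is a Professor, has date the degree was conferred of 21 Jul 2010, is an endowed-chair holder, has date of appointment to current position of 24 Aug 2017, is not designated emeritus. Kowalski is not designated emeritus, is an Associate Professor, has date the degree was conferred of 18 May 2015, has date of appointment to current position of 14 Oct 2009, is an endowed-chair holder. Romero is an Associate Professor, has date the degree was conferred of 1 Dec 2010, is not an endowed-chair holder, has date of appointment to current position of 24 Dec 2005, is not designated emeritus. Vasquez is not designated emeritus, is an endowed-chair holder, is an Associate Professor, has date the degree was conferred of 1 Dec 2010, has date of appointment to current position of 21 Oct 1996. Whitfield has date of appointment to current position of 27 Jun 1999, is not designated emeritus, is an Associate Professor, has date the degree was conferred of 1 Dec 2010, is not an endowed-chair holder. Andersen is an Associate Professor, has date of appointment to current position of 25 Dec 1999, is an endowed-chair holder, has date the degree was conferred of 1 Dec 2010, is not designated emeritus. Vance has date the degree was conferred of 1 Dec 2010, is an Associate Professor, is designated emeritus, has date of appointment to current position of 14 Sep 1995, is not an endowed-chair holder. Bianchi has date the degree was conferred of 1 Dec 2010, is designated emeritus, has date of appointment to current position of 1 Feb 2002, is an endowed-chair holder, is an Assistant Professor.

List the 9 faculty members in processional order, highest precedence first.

By date the degree was conferred (earlier first): Novak (21 Jul 2010); then Vance, Romero, Greco, Andersen, Whitfield, Vasquez and Bianchi (each 1 Dec 2010); then Kowalski (18 May 2015).
Among Vance, Romero, Greco, Andersen, Whitfield, Vasquez and Bianchi, by current position: Vance, Romero, Greco, Andersen, Whitfield and Vasquez (Associate Professor) before Bianchi (Assistant Professor).
Among Vance, Romero, Greco, Andersen, Whitfield and Vasquez, designated emeritus before not designated emeritus: Vance (designated emeritus) before Romero, Greco, Andersen, Whitfield and Vasquez (not designated emeritus).
Among Romero, Greco, Andersen, Whitfield and Vasquez, by date of appointment to current position (later first): Romero (24 Dec 2005) before Greco (15 Oct 2003) before Andersen (25 Dec 1999) before Whitfield (27 Jun 1999) before Vasquez (21 Oct 1996).
Full order: Novak, Vance, Romero, Greco, Andersen, Whitfield, Vasquez, Bianchi, Kowalski.

Novak, Vance, Romero, Greco, Andersen, Whitfield, Vasquez, Bianchi, Kowalski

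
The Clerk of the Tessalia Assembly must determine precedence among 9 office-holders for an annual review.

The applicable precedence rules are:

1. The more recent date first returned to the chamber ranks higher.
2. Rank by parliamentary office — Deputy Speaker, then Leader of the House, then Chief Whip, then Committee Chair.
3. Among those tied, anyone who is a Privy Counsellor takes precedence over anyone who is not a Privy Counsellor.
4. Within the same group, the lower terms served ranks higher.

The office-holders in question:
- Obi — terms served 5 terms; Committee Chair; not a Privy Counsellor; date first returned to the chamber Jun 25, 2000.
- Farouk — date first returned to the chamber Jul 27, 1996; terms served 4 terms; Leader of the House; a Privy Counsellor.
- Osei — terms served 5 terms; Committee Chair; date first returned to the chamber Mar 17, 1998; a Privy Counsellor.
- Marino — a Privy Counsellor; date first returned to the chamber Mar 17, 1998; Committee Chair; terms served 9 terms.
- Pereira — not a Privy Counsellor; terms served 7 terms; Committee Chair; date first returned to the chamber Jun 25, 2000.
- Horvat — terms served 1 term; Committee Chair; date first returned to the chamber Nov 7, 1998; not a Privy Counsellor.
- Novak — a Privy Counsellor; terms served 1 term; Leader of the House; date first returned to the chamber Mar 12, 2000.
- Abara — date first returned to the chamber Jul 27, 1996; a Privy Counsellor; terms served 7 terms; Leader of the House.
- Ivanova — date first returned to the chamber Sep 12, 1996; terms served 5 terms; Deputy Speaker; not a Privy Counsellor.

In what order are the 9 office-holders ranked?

By date first returned to the chamber (later first): Obi and Pereira (both Jun 25, 2000); then Novak (Mar 12, 2000); then Horvat (Nov 7, 1998); then Osei and Marino (both Mar 17, 1998); then Ivanova (Sep 12, 1996); then Farouk and Abara (both Jul 27, 1996).
Obi and Pereira are each Committee Chair, so the next rule applies.
Obi and Pereira are each not a Privy Counsellor, so the next rule applies.
Among Obi and Pereira, by terms served (lower first): Obi (5 terms) before Pereira (7 terms).
Osei and Marino are each Committee Chair, so the next rule applies.
Osei and Marino are each a Privy Counsellor, so the next rule applies.
Among Osei and Marino, by terms served (lower first): Osei (5 terms) before Marino (9 terms).
Farouk and Abara are each Leader of the House, so the next rule applies.
Farouk and Abara are each a Privy Counsellor, so the next rule applies.
Among Farouk and Abara, by terms served (lower first): Farouk (4 terms) before Abara (7 terms).
Full order: Obi, Pereira, Novak, Horvat, Osei, Marino, Ivanova, Farouk, Abara.

Obi, Pereira, Novak, Horvat, Osei, Marino, Ivanova, Farouk, Abara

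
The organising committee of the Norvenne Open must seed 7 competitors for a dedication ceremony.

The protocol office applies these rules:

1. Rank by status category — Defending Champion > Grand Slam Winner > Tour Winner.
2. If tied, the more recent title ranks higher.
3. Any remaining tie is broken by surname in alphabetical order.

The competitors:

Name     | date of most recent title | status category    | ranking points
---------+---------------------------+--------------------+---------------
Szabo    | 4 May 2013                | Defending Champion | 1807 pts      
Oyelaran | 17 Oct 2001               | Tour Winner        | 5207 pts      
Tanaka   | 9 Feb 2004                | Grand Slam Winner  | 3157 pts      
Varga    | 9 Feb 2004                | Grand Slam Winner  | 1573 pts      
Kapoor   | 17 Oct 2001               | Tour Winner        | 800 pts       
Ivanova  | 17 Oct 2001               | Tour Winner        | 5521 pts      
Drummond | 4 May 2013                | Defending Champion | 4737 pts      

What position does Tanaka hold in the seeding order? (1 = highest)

By status category: Drummond and Szabo (Defending Champion); then Tanaka and Varga (Grand Slam Winner); then Ivanova, Kapoor and Oyelaran (Tour Winner).
Drummond and Szabo both have date of most recent title 4 May 2013, so the next rule applies.
Among Drummond and Szabo, alphabetically by surname: Drummond before Szabo.
Tanaka and Varga both have date of most recent title 9 Feb 2004, so the next rule applies.
Among Tanaka and Varga, alphabetically by surname: Tanaka before Varga.
Ivanova, Kapoor and Oyelaran all have date of most recent title 17 Oct 2001, so the next rule applies.
Among Ivanova, Kapoor and Oyelaran, alphabetically by surname: Ivanova before Kapoor before Oyelaran.
Order: Drummond, Szabo, Tanaka, Varga, Ivanova, Kapoor, Oyelaran. So position 3.

3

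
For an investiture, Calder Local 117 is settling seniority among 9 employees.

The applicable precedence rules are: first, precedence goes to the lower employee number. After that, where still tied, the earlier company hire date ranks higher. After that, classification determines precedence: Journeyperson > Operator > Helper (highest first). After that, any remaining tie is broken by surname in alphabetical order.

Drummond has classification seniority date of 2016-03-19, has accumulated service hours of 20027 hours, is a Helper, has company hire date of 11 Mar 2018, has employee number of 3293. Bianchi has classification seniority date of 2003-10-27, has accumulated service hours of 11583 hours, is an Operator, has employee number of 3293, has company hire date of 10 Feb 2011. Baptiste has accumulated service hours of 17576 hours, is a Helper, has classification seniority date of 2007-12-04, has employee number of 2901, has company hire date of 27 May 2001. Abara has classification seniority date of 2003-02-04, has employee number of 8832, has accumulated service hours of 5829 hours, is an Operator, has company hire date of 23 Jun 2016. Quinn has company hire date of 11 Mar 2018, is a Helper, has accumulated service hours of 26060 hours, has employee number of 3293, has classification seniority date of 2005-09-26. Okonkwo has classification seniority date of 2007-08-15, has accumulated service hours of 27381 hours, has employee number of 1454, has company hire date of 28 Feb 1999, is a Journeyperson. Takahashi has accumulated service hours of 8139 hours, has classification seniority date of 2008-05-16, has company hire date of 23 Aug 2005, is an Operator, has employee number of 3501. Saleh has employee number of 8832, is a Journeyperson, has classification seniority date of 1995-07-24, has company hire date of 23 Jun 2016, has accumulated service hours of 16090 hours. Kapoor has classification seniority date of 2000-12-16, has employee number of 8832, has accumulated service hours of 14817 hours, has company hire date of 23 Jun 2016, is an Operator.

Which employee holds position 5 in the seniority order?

By employee number (lower first): Okonkwo (1454); then Baptiste (2901); then Bianchi, Drummond and Quinn (each 3293); then Takahashi (3501); then Saleh, Abara and Kapoor (each 8832).
Among Bianchi, Drummond and Quinn, by company hire date (earlier first): Bianchi (10 Feb 2011) before Drummond and Quinn (11 Mar 2018).
Drummond and Quinn are each Helper, so the next rule applies.
Among Drummond and Quinn, alphabetically by surname: Drummond before Quinn.
Saleh, Abara and Kapoor all have company hire date 23 Jun 2016, so the next rule applies.
Among Saleh, Abara and Kapoor, by classification: Saleh (Journeyperson) before Abara and Kapoor (Operator).
Among Abara and Kapoor, alphabetically by surname: Abara before Kapoor.
Order: Okonkwo, Baptiste, Bianchi, Drummond, Quinn, Takahashi, Saleh, Abara, Kapoor.

Quinn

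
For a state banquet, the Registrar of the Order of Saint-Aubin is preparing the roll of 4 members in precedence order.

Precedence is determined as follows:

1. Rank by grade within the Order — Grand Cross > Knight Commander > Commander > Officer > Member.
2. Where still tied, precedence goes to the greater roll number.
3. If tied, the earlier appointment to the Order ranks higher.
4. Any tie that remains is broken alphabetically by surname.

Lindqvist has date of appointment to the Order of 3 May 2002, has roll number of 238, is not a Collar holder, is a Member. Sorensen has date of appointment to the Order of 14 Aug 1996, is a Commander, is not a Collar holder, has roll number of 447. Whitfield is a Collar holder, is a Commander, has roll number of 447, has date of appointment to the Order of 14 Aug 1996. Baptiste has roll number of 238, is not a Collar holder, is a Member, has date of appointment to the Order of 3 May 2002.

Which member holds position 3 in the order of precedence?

Baptiste

By grade within the Order: Sorensen and Whitfield (Commander); then Baptiste and Lindqvist (Member).
Sorensen and Whitfield both have roll number 447, so the next rule applies.
Sorensen and Whitfield both have date of appointment to the Order 14 Aug 1996, so the next rule applies.
Among Sorensen and Whitfield, alphabetically by surname: Sorensen before Whitfield.
Baptiste and Lindqvist both have roll number 238, so the next rule applies.
Baptiste and Lindqvist both have date of appointment to the Order 3 May 2002, so the next rule applies.
Among Baptiste and Lindqvist, alphabetically by surname: Baptiste before Lindqvist.
Order: Sorensen, Whitfield, Baptiste, Lindqvist.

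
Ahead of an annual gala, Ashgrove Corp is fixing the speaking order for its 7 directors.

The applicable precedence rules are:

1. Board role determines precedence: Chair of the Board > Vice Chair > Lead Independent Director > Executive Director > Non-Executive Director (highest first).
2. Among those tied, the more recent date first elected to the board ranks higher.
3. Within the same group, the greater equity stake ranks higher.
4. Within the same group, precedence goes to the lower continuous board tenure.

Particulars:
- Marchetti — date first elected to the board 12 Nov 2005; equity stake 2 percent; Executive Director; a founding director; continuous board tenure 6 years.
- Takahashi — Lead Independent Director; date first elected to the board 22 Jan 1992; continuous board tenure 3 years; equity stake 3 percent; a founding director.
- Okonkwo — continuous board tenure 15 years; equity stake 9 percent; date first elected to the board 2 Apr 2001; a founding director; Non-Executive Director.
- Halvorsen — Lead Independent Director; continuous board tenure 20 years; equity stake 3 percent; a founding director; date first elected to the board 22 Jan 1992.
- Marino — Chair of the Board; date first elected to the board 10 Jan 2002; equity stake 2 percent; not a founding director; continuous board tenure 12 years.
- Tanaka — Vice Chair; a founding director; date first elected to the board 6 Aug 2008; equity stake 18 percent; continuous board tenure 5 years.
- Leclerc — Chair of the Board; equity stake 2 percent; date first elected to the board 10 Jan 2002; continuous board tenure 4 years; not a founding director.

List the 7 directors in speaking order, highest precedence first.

Leclerc, Marino, Tanaka, Takahashi, Halvorsen, Marchetti, Okonkwo

By board role: Leclerc and Marino (Chair of the Board); then Tanaka (Vice Chair); then Takahashi and Halvorsen (Lead Independent Director); then Marchetti (Executive Director); then Okonkwo (Non-Executive Director).
Leclerc and Marino both have date first elected to the board 10 Jan 2002, so the next rule applies.
Leclerc and Marino both have equity stake 2 percent, so the next rule applies.
Among Leclerc and Marino, by continuous board tenure (lower first): Leclerc (4 years) before Marino (12 years).
Takahashi and Halvorsen both have date first elected to the board 22 Jan 1992, so the next rule applies.
Takahashi and Halvorsen both have equity stake 3 percent, so the next rule applies.
Among Takahashi and Halvorsen, by continuous board tenure (lower first): Takahashi (3 years) before Halvorsen (20 years).
Full order: Leclerc, Marino, Tanaka, Takahashi, Halvorsen, Marchetti, Okonkwo.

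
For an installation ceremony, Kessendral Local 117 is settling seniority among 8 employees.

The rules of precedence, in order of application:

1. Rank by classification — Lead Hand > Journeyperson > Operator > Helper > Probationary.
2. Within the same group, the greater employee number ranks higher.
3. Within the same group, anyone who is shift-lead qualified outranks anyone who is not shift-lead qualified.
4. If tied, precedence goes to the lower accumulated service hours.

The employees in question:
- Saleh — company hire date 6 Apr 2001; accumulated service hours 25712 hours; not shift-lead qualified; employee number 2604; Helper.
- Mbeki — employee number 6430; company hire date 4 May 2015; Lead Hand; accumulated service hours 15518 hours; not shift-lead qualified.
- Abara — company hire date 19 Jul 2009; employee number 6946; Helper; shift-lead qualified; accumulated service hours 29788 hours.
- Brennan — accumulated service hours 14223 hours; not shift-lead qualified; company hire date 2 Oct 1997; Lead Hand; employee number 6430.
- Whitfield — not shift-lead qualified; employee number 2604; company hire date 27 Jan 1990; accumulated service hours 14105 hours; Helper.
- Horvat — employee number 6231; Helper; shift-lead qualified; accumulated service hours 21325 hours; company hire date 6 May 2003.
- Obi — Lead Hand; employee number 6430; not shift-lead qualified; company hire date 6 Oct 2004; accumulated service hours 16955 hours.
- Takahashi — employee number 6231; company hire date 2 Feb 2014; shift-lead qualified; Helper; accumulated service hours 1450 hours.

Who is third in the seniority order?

By classification: Brennan, Mbeki and Obi (Lead Hand); then Abara, Takahashi, Horvat, Whitfield and Saleh (Helper).
Brennan, Mbeki and Obi all have employee number 6430, so the next rule applies.
Brennan, Mbeki and Obi are each not shift-lead qualified, so the next rule applies.
Among Brennan, Mbeki and Obi, by accumulated service hours (lower first): Brennan (14223 hours) before Mbeki (15518 hours) before Obi (16955 hours).
Among Abara, Takahashi, Horvat, Whitfield and Saleh, by employee number (higher first): Abara (6946) before Takahashi and Horvat (6231) before Whitfield and Saleh (2604).
Takahashi and Horvat are each shift-lead qualified, so the next rule applies.
Among Takahashi and Horvat, by accumulated service hours (lower first): Takahashi (1450 hours) before Horvat (21325 hours).
Whitfield and Saleh are each not shift-lead qualified, so the next rule applies.
Among Whitfield and Saleh, by accumulated service hours (lower first): Whitfield (14105 hours) before Saleh (25712 hours).
Order: Brennan, Mbeki, Obi, Abara, Takahashi, Horvat, Whitfield, Saleh.

Obi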